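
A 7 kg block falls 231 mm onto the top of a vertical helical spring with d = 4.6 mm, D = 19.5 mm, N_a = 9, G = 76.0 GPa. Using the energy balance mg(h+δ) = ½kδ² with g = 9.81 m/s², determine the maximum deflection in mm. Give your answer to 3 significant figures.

23.4 mm

k = Gd⁴/(8D³N_a) = (76.0×10³)(4.6⁴)/(8·19.5³·9) = 63.739 N/mm
W = mg = 7 × 9.81 = 68.67 N
½kδ² − Wδ − Wh = 0 → δ = (W + √(W² + 2kWh))/k
δ = (68.67 + √(4715.6 + 2.02217e+06))/63.739 = (68.67 + 1423.7)/63.739 = 23.413 mm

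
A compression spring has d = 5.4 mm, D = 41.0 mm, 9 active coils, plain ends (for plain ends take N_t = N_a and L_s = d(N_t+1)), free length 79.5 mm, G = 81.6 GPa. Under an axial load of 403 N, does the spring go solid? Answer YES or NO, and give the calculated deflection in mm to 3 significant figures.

YES, δ = 28.8 mm

k = Gd⁴/(8D³N_a) = (81.6×10³)(5.4⁴)/(8·41.0³·9) = 13.982 N/mm
N_t = 9; L_s = 5.4·10 = 54 mm; δ_solid = L₀ − L_s = 79.5 − 54 = 25.5 mm
δ = F/k = 403/13.982 = 28.822 mm
δ ≥ δ_solid → spring goes solid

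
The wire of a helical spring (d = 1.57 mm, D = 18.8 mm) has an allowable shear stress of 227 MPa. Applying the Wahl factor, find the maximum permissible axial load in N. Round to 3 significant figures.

C = D/d = 18.8/1.57 = 11.9745
K_W = (4C−1)/(4C−4) + 0.615/C = 46.898/43.898 + 0.0514 = 1.1197
τ_max = K·8FD/(πd³) → F_max = τ_allow·πd³/(8DK)
F_max = 227·π·1.57³/(8·18.8·1.1197) = 2759.8/168.4 = 16.388 N

16.4 N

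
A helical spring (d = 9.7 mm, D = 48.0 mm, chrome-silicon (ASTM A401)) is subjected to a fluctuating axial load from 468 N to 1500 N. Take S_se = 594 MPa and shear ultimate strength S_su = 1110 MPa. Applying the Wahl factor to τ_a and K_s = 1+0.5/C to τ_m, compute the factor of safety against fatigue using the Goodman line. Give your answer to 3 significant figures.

3.53

C = D/d = 48.0/9.7 = 4.9485; K_W = (4C−1)/(4C−4)+0.615/C = 1.3142; K_s = 1+0.5/C = 1.1010
F_a = (F_max−F_min)/2 = 516 N; F_m = (F_max+F_min)/2 = 984 N
τ_a = K_W·8F_aD/(πd³) = 1.3142 × 69.106 = 90.821 MPa
τ_m = K_s·8F_mD/(πd³) = 1.1010 × 131.78 = 145.1 MPa
Goodman: 1/n_f = τ_a/S_se + τ_m/S_su = 90.821/594 + 145.1/1110 = 0.15290 + 0.13072 = 0.28362
n_f = 1/0.28362 = 3.526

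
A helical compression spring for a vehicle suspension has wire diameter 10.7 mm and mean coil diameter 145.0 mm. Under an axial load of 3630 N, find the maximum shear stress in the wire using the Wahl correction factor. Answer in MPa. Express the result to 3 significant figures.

1210 MPa

Spring index C = D/d = 145.0/10.7 = 13.5514
K_W = (4C−1)/(4C−4) + 0.615/C = 53.206/50.206 + 0.0454 = 1.1051
τ₀ = 8FD/(πd³) = 8·3630·145.0/(π·10.7³) = 4.2108e+06/3848.6 = 1094.1 MPa
τ_max = K·τ₀ = 1.1051 × 1094.1 = 1209.1 MPa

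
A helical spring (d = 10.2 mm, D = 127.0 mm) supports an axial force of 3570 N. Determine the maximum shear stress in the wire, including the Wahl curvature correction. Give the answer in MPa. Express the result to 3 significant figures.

1210 MPa

Spring index C = D/d = 127.0/10.2 = 12.4510
K_W = (4C−1)/(4C−4) + 0.615/C = 48.804/45.804 + 0.0494 = 1.1149
τ₀ = 8FD/(πd³) = 8·3570·127.0/(π·10.2³) = 3.62712e+06/3333.9 = 1088 MPa
τ_max = K·τ₀ = 1.1149 × 1088 = 1213 MPa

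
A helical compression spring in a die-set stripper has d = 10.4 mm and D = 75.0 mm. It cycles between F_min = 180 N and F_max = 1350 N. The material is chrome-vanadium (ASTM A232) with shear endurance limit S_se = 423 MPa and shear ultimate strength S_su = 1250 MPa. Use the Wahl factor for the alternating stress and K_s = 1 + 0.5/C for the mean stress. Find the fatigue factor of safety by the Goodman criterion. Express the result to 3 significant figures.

C = D/d = 75.0/10.4 = 7.2115; K_W = (4C−1)/(4C−4)+0.615/C = 1.2060; K_s = 1+0.5/C = 1.0693
F_a = (F_max−F_min)/2 = 585 N; F_m = (F_max+F_min)/2 = 765 N
τ_a = K_W·8F_aD/(πd³) = 1.2060 × 99.325 = 119.79 MPa
τ_m = K_s·8F_mD/(πd³) = 1.0693 × 129.89 = 138.89 MPa
Goodman: 1/n_f = τ_a/S_se + τ_m/S_su = 119.79/423 + 138.89/1250 = 0.28319 + 0.11111 = 0.3943
n_f = 1/0.3943 = 2.536

2.54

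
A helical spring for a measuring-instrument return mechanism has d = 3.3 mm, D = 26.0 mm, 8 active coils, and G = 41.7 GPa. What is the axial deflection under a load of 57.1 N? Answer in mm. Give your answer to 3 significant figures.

13.0 mm

k = Gd⁴/(8D³N_a) = (41.7×10³)(3.3⁴)/(8·26.0³·8) = 4.3963 N/mm
δ = F/k = 57.1 / 4.3963 = 12.988 mm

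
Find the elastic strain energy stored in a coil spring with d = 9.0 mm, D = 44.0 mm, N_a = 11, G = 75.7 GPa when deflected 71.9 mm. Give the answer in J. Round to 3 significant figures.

171 J

k = Gd⁴/(8D³N_a) = (75.7×10³)(9.0⁴)/(8·44.0³·11) = 66.256 N/mm
U = ½kδ² = 0.5 × 66.256 × 71.9² = 1.7126e+05 N·mm = 171.26 J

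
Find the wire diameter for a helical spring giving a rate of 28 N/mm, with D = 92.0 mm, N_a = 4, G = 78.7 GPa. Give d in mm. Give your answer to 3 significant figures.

d = (8D³N_a·k / G)^(1/4) = (8·92.0³·4·28 / (78.7×10³))^0.25
  = (8865.4)^0.25 = 9.7034 mm

9.70 mm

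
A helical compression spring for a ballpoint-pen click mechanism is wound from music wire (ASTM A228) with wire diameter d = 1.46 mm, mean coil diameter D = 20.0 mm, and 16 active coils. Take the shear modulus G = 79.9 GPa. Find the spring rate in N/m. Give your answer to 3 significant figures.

355 N/m

k = Gd⁴/(8D³N_a) = (79.9×10³ × 1.46⁴) / (8 × 20.0³ × 16)
  = 363043 / 1.024e+06 = 0.35453 N/mm = 354.53 N/m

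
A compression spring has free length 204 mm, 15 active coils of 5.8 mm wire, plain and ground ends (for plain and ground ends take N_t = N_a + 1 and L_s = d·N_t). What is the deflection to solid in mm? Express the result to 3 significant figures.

111 mm

N_t = 16; L_s = 5.8·16 = 92.8 mm
δ_solid = L₀ − L_s = 204 − 92.8 = 111.2 mm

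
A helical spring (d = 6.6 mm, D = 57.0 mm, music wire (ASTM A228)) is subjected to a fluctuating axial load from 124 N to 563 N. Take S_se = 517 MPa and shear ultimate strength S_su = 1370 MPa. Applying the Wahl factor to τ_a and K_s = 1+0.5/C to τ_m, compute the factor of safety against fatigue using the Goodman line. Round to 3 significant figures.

2.60

C = D/d = 57.0/6.6 = 8.6364; K_W = (4C−1)/(4C−4)+0.615/C = 1.1694; K_s = 1+0.5/C = 1.0579
F_a = (F_max−F_min)/2 = 219.5 N; F_m = (F_max+F_min)/2 = 343.5 N
τ_a = K_W·8F_aD/(πd³) = 1.1694 × 110.82 = 129.6 MPa
τ_m = K_s·8F_mD/(πd³) = 1.0579 × 173.42 = 183.46 MPa
Goodman: 1/n_f = τ_a/S_se + τ_m/S_su = 129.6/517 + 183.46/1370 = 0.25067 + 0.13392 = 0.38458
n_f = 1/0.38458 = 2.6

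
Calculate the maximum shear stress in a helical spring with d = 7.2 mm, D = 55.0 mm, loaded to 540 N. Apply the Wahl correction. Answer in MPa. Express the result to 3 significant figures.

242 MPa

Spring index C = D/d = 55.0/7.2 = 7.6389
K_W = (4C−1)/(4C−4) + 0.615/C = 29.556/26.556 + 0.0805 = 1.1935
τ₀ = 8FD/(πd³) = 8·540·55.0/(π·7.2³) = 237600/1172.6 = 202.63 MPa
τ_max = K·τ₀ = 1.1935 × 202.63 = 241.83 MPa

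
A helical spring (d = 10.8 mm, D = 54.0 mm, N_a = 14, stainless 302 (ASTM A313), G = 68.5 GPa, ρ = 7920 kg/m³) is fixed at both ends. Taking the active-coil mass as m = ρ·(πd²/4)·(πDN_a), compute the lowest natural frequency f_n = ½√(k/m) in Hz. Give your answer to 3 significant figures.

87.6 Hz

k = Gd⁴/(8D³N_a) = (68.5×10³)(10.8⁴)/(8·54.0³·14) = 52.843 N/mm = 52843 N/m
Wire length L = πDN_a = π·54.0·14 = 2375 mm
m = ρ·(πd²/4)·L = 7920 × 91.609×10⁻⁶ m² × 2.375 m = 1.7232 kg
f_n = ½√(k/m) = 0.5·√(52843/1.7232) = 0.5·√(30666) = 87.558 Hz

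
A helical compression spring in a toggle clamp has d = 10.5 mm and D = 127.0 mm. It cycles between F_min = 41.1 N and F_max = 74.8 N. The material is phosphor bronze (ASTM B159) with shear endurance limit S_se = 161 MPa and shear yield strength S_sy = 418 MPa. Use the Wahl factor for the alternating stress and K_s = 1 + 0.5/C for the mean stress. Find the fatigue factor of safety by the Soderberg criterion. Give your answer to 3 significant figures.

C = D/d = 127.0/10.5 = 12.0952; K_W = (4C−1)/(4C−4)+0.615/C = 1.1184; K_s = 1+0.5/C = 1.0413
F_a = (F_max−F_min)/2 = 16.85 N; F_m = (F_max+F_min)/2 = 57.95 N
τ_a = K_W·8F_aD/(πd³) = 1.1184 × 4.7073 = 5.2649 MPa
τ_m = K_s·8F_mD/(πd³) = 1.0413 × 16.189 = 16.859 MPa
Soderberg: 1/n_f = τ_a/S_se + τ_m/S_sy = 5.2649/161 + 16.859/418 = 0.03270 + 0.04033 = 0.073033
n_f = 1/0.073033 = 13.69

13.7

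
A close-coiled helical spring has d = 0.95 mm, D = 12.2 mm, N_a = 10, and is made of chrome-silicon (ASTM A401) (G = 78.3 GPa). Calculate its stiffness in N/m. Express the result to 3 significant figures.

k = Gd⁴/(8D³N_a) = (78.3×10³ × 0.95⁴) / (8 × 12.2³ × 10)
  = 63775.8 / 145268 = 0.43902 N/mm = 439.02 N/m

439 N/m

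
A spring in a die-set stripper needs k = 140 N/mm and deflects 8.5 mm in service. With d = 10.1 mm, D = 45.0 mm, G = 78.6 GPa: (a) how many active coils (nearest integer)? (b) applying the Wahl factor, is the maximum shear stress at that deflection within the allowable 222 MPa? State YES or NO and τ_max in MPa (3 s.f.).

N_a = Gd⁴/(8D³k) = (78.6×10³)(10.1⁴)/(8·45.0³·140) = 8.014 → N_a = 8
Actual rate k = Gd⁴/(8D³·8) = 140.25 N/mm
Working load F = kδ = 140.25·8.5 = 1192.1 N
C = 45.0/10.1 = 4.4554; K_W = (4C−1)/(4C−4)+0.615/C = 1.3551
τ_max = K_W·8FD/(πd³) = 1.3551·132.59 = 179.67 MPa
τ_max ≤ 222 MPa → acceptable

(a) 8 coils; (b) YES, τ_max = 180 MPa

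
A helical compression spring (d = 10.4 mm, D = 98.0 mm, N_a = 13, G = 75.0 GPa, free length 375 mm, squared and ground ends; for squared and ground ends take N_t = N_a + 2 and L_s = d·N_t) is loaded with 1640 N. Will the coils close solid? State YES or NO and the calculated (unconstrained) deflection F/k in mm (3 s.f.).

NO, δ = 183 mm

k = Gd⁴/(8D³N_a) = (75.0×10³)(10.4⁴)/(8·98.0³·13) = 8.9636 N/mm
N_t = 15; L_s = 10.4·15 = 156 mm; δ_solid = L₀ − L_s = 375 − 156 = 219 mm
δ = F/k = 1640/8.9636 = 182.96 mm
δ < δ_solid → spring does not go solid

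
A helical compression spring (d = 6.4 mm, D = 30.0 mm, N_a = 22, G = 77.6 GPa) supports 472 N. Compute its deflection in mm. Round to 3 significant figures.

17.2 mm

k = Gd⁴/(8D³N_a) = (77.6×10³)(6.4⁴)/(8·30.0³·22) = 27.397 N/mm
δ = F/k = 472 / 27.397 = 17.228 mm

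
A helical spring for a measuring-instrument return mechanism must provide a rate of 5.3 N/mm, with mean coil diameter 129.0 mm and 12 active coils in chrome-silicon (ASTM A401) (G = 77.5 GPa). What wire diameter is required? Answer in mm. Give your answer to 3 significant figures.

10.9 mm

d = (8D³N_a·k / G)^(1/4) = (8·129.0³·12·5.3 / (77.5×10³))^0.25
  = (14093)^0.25 = 10.8957 mm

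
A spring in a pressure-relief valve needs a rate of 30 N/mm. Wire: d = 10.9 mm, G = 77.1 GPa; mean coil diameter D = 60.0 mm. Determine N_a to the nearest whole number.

21

N_a = Gd⁴/(8D³k) = (77.1×10³ × 10.9⁴)/(8 × 60.0³ × 30)
    = 1.08833e+09 / 5.184e+07 = 20.99 → 21 coils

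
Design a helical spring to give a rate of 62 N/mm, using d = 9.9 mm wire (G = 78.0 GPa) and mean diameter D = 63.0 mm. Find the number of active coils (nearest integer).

6

N_a = Gd⁴/(8D³k) = (78.0×10³ × 9.9⁴)/(8 × 63.0³ × 62)
    = 7.49265e+08 / 1.24023e+08 = 6.041 → 6 coils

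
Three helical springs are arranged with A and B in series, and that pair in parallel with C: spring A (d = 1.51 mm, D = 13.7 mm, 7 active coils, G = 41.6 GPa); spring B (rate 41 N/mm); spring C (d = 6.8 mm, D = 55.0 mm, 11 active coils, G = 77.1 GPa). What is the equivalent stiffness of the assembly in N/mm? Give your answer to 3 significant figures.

k_A = Gd⁴/(8D³N_a) = (41.6×10³)(1.51⁴)/(8·13.7³·7) = 1.5019 N/mm
k_C = Gd⁴/(8D³N_a) = (77.1×10³)(6.8⁴)/(8·55.0³·11) = 11.26 N/mm
Springs A,B series: k_AB = 1/(1/1.5019+1/41) = 1.4489 N/mm; parallel with C: k_eq = 1.4489+11.26 = 12.708 N/mm

12.7 N/mm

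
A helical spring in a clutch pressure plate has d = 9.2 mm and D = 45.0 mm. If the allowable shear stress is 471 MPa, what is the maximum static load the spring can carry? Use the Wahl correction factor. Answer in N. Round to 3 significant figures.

C = D/d = 45.0/9.2 = 4.8913
K_W = (4C−1)/(4C−4) + 0.615/C = 18.565/15.565 + 0.1257 = 1.3185
τ_max = K·8FD/(πd³) → F_max = τ_allow·πd³/(8DK)
F_max = 471·π·9.2³/(8·45.0·1.3185) = 1.1522e+06/474.65 = 2427.5 N

2430 N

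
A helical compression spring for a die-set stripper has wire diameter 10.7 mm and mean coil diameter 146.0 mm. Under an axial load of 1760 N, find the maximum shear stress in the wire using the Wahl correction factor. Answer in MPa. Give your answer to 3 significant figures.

590 MPa

Spring index C = D/d = 146.0/10.7 = 13.6449
K_W = (4C−1)/(4C−4) + 0.615/C = 53.579/50.579 + 0.0451 = 1.1044
τ₀ = 8FD/(πd³) = 8·1760·146.0/(π·10.7³) = 2.05568e+06/3848.6 = 534.14 MPa
τ_max = K·τ₀ = 1.1044 × 534.14 = 589.89 MPa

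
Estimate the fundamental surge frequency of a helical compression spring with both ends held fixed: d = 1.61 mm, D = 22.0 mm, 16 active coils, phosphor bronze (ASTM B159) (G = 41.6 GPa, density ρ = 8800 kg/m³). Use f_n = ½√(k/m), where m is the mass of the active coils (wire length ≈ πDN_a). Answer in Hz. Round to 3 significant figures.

50.9 Hz

k = Gd⁴/(8D³N_a) = (41.6×10³)(1.61⁴)/(8·22.0³·16) = 0.20508 N/mm = 205.08 N/m
Wire length L = πDN_a = π·22.0·16 = 1105.8 mm
m = ρ·(πd²/4)·L = 8800 × 2.0358×10⁻⁶ m² × 1.1058 m = 0.019811 kg
f_n = ½√(k/m) = 0.5·√(205.08/0.019811) = 0.5·√(10351) = 50.871 Hz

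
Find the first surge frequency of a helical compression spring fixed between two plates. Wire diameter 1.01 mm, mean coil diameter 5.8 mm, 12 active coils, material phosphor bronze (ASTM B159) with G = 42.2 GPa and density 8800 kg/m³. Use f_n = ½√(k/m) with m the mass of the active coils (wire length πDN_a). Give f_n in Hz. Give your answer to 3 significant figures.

k = Gd⁴/(8D³N_a) = (42.2×10³)(1.01⁴)/(8·5.8³·12) = 2.3445 N/mm = 2344.5 N/m
Wire length L = πDN_a = π·5.8·12 = 218.65 mm
m = ρ·(πd²/4)·L = 8800 × 0.80118×10⁻⁶ m² × 0.21865 m = 0.0015416 kg
f_n = ½√(k/m) = 0.5·√(2344.5/0.0015416) = 0.5·√(1.5208e+06) = 616.6 Hz

617 Hz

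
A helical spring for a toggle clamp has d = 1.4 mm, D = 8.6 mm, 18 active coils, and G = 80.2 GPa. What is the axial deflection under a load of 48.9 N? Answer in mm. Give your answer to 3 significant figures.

k = Gd⁴/(8D³N_a) = (80.2×10³)(1.4⁴)/(8·8.6³·18) = 3.3638 N/mm
δ = F/k = 48.9 / 3.3638 = 14.537 mm

14.5 mm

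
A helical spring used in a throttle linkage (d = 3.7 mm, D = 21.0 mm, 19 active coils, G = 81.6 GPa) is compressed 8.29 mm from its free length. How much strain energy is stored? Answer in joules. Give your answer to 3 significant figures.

k = Gd⁴/(8D³N_a) = (81.6×10³)(3.7⁴)/(8·21.0³·19) = 10.864 N/mm
U = ½kδ² = 0.5 × 10.864 × 8.29² = 373.31 N·mm = 0.37331 J

0.373 J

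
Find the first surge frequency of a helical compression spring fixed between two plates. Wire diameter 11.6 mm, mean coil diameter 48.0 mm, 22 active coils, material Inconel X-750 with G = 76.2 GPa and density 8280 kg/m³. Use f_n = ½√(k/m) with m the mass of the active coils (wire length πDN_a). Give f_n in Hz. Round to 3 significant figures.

k = Gd⁴/(8D³N_a) = (76.2×10³)(11.6⁴)/(8·48.0³·22) = 70.884 N/mm = 70884 N/m
Wire length L = πDN_a = π·48.0·22 = 3317.5 mm
m = ρ·(πd²/4)·L = 8280 × 105.68×10⁻⁶ m² × 3.3175 m = 2.903 kg
f_n = ½√(k/m) = 0.5·√(70884/2.903) = 0.5·√(24417) = 78.13 Hz

78.1 Hz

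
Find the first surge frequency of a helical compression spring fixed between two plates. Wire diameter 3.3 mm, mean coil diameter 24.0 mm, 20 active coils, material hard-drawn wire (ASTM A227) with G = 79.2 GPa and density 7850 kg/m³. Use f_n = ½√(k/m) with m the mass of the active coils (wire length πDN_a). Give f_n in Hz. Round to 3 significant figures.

102 Hz

k = Gd⁴/(8D³N_a) = (79.2×10³)(3.3⁴)/(8·24.0³·20) = 4.2465 N/mm = 4246.5 N/m
Wire length L = πDN_a = π·24.0·20 = 1508 mm
m = ρ·(πd²/4)·L = 7850 × 8.553×10⁻⁶ m² × 1.508 m = 0.10125 kg
f_n = ½√(k/m) = 0.5·√(4246.5/0.10125) = 0.5·√(41942) = 102.4 Hz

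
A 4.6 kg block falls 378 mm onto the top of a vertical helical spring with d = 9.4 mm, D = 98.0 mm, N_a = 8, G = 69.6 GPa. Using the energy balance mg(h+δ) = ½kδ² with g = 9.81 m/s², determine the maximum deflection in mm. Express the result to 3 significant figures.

66.7 mm

k = Gd⁴/(8D³N_a) = (69.6×10³)(9.4⁴)/(8·98.0³·8) = 9.0212 N/mm
W = mg = 4.6 × 9.81 = 45.126 N
½kδ² − Wδ − Wh = 0 → δ = (W + √(W² + 2kWh))/k
δ = (45.126 + √(2036.4 + 307759))/9.0212 = (45.126 + 556.59)/9.0212 = 66.701 mm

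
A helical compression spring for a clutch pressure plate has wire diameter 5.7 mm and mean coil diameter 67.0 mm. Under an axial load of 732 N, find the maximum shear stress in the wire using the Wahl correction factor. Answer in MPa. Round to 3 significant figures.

757 MPa

Spring index C = D/d = 67.0/5.7 = 11.7544
K_W = (4C−1)/(4C−4) + 0.615/C = 46.018/43.018 + 0.0523 = 1.1221
τ₀ = 8FD/(πd³) = 8·732·67.0/(π·5.7³) = 392352/581.8 = 674.37 MPa
τ_max = K·τ₀ = 1.1221 × 674.37 = 756.69 MPa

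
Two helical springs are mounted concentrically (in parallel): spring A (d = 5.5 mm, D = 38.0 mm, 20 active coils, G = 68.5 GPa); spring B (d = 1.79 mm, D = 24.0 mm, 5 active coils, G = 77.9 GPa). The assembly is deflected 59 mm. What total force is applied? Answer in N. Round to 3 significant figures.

k_A = Gd⁴/(8D³N_a) = (68.5×10³)(5.5⁴)/(8·38.0³·20) = 7.1395 N/mm
k_B = Gd⁴/(8D³N_a) = (77.9×10³)(1.79⁴)/(8·24.0³·5) = 1.4463 N/mm
Parallel: k_eq = 7.1395 + 1.4463 = 8.5858 N/mm
F = k_eq·δ = 8.5858·59 = 506.56 N

507 N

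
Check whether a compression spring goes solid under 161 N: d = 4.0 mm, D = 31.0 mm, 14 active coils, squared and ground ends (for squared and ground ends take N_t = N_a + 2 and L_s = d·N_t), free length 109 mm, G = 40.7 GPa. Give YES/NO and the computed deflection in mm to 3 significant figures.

YES, δ = 51.6 mm

k = Gd⁴/(8D³N_a) = (40.7×10³)(4.0⁴)/(8·31.0³·14) = 3.1227 N/mm
N_t = 16; L_s = 4.0·16 = 64 mm; δ_solid = L₀ − L_s = 109 − 64 = 45 mm
δ = F/k = 161/3.1227 = 51.558 mm
δ ≥ δ_solid → spring goes solid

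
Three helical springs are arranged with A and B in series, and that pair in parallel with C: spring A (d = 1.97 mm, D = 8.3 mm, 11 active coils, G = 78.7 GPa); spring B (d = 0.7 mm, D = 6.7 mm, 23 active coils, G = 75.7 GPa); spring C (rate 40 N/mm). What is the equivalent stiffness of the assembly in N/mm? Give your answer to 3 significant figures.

40.3 N/mm

k_A = Gd⁴/(8D³N_a) = (78.7×10³)(1.97⁴)/(8·8.3³·11) = 23.557 N/mm
k_B = Gd⁴/(8D³N_a) = (75.7×10³)(0.7⁴)/(8·6.7³·23) = 0.32843 N/mm
Springs A,B series: k_AB = 1/(1/23.557+1/0.32843) = 0.32392 N/mm; parallel with C: k_eq = 0.32392+40 = 40.324 N/mm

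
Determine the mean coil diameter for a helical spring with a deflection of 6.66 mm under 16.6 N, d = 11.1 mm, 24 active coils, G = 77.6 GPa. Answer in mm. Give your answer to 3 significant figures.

Required rate k = F/δ = 16.6/6.66 = 2.4925 N/mm
D = (Gd⁴/(8N_a·k))^(1/3) = (77.6×10³·11.1⁴/(8·24·2.4925))^(1/3)
  = (2.46161e+06)^(1/3) = 135.0225 mm

135 mm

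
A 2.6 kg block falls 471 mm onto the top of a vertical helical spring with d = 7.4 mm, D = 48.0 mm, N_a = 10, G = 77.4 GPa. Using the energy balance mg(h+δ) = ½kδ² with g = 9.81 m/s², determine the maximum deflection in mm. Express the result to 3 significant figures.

31.3 mm

k = Gd⁴/(8D³N_a) = (77.4×10³)(7.4⁴)/(8·48.0³·10) = 26.233 N/mm
W = mg = 2.6 × 9.81 = 25.506 N
½kδ² − Wδ − Wh = 0 → δ = (W + √(W² + 2kWh))/k
δ = (25.506 + √(650.56 + 630300))/26.233 = (25.506 + 794.32)/26.233 = 31.251 mm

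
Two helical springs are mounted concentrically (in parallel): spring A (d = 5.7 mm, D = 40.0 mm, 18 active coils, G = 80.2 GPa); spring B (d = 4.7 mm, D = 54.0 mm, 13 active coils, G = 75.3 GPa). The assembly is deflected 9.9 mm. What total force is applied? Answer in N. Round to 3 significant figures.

k_A = Gd⁴/(8D³N_a) = (80.2×10³)(5.7⁴)/(8·40.0³·18) = 9.1861 N/mm
k_B = Gd⁴/(8D³N_a) = (75.3×10³)(4.7⁴)/(8·54.0³·13) = 2.2437 N/mm
Parallel: k_eq = 9.1861 + 2.2437 = 11.43 N/mm
F = k_eq·δ = 11.43·9.9 = 113.16 N

113 N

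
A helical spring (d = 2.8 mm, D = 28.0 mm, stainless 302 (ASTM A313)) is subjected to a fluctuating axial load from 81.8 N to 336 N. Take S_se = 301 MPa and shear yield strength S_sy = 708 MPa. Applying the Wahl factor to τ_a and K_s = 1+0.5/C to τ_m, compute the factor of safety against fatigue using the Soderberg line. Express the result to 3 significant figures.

C = D/d = 28.0/2.8 = 10.0000; K_W = (4C−1)/(4C−4)+0.615/C = 1.1448; K_s = 1+0.5/C = 1.0500
F_a = (F_max−F_min)/2 = 127.1 N; F_m = (F_max+F_min)/2 = 208.9 N
τ_a = K_W·8F_aD/(πd³) = 1.1448 × 412.83 = 472.62 MPa
τ_m = K_s·8F_mD/(πd³) = 1.0500 × 678.52 = 712.45 MPa
Soderberg: 1/n_f = τ_a/S_se + τ_m/S_sy = 472.62/301 + 712.45/708 = 1.57017 + 1.00628 = 2.5764
n_f = 1/2.5764 = 0.3881

0.388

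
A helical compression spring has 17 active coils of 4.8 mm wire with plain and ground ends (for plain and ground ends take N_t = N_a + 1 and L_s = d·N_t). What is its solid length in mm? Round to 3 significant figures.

plain and ground ends: N_t = N_a + 1 = 17 + 1 = 18
L_s = d·N_t = 4.8 × 18 = 86.4 mm

86.4 mm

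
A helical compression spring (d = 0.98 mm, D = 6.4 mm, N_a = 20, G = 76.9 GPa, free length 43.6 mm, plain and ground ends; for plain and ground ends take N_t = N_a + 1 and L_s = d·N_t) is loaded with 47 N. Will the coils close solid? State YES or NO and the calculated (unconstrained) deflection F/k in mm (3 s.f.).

YES, δ = 27.8 mm

k = Gd⁴/(8D³N_a) = (76.9×10³)(0.98⁴)/(8·6.4³·20) = 1.6911 N/mm
N_t = 21; L_s = 0.98·21 = 20.58 mm; δ_solid = L₀ − L_s = 43.6 − 20.58 = 23.02 mm
δ = F/k = 47/1.6911 = 27.792 mm
δ ≥ δ_solid → spring goes solid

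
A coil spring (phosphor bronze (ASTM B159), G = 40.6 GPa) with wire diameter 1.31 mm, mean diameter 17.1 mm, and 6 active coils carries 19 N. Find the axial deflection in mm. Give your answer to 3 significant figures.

k = Gd⁴/(8D³N_a) = (40.6×10³)(1.31⁴)/(8·17.1³·6) = 0.49817 N/mm
δ = F/k = 19 / 0.49817 = 38.139 mm

38.1 mm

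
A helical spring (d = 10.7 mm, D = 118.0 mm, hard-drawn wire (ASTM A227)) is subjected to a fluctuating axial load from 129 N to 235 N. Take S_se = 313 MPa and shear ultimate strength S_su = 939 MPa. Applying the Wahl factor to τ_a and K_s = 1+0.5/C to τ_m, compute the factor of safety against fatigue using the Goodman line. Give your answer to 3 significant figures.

10.3

C = D/d = 118.0/10.7 = 11.0280; K_W = (4C−1)/(4C−4)+0.615/C = 1.1306; K_s = 1+0.5/C = 1.0453
F_a = (F_max−F_min)/2 = 53 N; F_m = (F_max+F_min)/2 = 182 N
τ_a = K_W·8F_aD/(πd³) = 1.1306 × 13 = 14.697 MPa
τ_m = K_s·8F_mD/(πd³) = 1.0453 × 44.642 = 46.666 MPa
Goodman: 1/n_f = τ_a/S_se + τ_m/S_su = 14.697/313 + 46.666/939 = 0.04696 + 0.04970 = 0.096654
n_f = 1/0.096654 = 10.35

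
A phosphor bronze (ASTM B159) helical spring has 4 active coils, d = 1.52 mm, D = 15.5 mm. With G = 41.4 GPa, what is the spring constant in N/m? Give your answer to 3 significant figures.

k = Gd⁴/(8D³N_a) = (41.4×10³ × 1.52⁴) / (8 × 15.5³ × 4)
  = 220991 / 119164 = 1.8545 N/mm = 1854.5 N/m

1850 N/m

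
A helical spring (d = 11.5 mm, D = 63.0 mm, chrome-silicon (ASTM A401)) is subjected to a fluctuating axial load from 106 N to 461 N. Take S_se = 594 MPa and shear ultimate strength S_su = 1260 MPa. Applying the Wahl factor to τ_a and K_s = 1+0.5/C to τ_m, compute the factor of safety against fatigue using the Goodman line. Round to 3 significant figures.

C = D/d = 63.0/11.5 = 5.4783; K_W = (4C−1)/(4C−4)+0.615/C = 1.2797; K_s = 1+0.5/C = 1.0913
F_a = (F_max−F_min)/2 = 177.5 N; F_m = (F_max+F_min)/2 = 283.5 N
τ_a = K_W·8F_aD/(πd³) = 1.2797 × 18.723 = 23.961 MPa
τ_m = K_s·8F_mD/(πd³) = 1.0913 × 29.905 = 32.634 MPa
Goodman: 1/n_f = τ_a/S_se + τ_m/S_su = 23.961/594 + 32.634/1260 = 0.04034 + 0.02590 = 0.066239
n_f = 1/0.066239 = 15.1

15.1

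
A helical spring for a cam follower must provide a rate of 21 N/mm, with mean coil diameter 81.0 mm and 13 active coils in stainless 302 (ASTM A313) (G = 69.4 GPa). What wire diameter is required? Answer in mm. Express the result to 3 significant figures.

11.4 mm

d = (8D³N_a·k / G)^(1/4) = (8·81.0³·13·21 / (69.4×10³))^0.25
  = (16724)^0.25 = 11.3720 mm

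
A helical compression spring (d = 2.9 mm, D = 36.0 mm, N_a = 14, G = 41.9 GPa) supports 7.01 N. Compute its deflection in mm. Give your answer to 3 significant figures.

k = Gd⁴/(8D³N_a) = (41.9×10³)(2.9⁴)/(8·36.0³·14) = 0.56713 N/mm
δ = F/k = 7.01 / 0.56713 = 12.361 mm

12.4 mm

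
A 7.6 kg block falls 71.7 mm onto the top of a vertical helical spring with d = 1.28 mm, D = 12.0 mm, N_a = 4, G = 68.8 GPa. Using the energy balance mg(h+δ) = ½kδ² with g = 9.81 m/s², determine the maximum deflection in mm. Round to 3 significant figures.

k = Gd⁴/(8D³N_a) = (68.8×10³)(1.28⁴)/(8·12.0³·4) = 3.3399 N/mm
W = mg = 7.6 × 9.81 = 74.556 N
½kδ² − Wδ − Wh = 0 → δ = (W + √(W² + 2kWh))/k
δ = (74.556 + √(5558.6 + 35708.1))/3.3399 = (74.556 + 203.14)/3.3399 = 83.145 mm

83.1 mm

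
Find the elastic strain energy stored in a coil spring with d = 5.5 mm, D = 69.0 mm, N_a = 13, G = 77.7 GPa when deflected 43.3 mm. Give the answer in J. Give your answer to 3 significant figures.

k = Gd⁴/(8D³N_a) = (77.7×10³)(5.5⁴)/(8·69.0³·13) = 2.0811 N/mm
U = ½kδ² = 0.5 × 2.0811 × 43.3² = 1950.9 N·mm = 1.9509 J

1.95 J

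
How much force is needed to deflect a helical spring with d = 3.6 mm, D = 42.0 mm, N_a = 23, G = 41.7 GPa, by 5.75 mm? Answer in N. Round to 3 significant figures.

2.95 N

k = Gd⁴/(8D³N_a) = (41.7×10³)(3.6⁴)/(8·42.0³·23) = 0.51378 N/mm
F = k·δ = 0.51378 × 5.75 = 2.9543 N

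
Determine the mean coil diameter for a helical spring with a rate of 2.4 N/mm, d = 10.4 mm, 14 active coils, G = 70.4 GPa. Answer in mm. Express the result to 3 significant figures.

D = (Gd⁴/(8N_a·k))^(1/3) = (70.4×10³·10.4⁴/(8·14·2.4))^(1/3)
  = (3.06392e+06)^(1/3) = 145.2420 mm

145 mm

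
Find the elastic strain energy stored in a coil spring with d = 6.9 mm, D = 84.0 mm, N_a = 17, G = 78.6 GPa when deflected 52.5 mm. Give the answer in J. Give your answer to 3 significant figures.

k = Gd⁴/(8D³N_a) = (78.6×10³)(6.9⁴)/(8·84.0³·17) = 2.2103 N/mm
U = ½kδ² = 0.5 × 2.2103 × 52.5² = 3046 N·mm = 3.046 J

3.05 J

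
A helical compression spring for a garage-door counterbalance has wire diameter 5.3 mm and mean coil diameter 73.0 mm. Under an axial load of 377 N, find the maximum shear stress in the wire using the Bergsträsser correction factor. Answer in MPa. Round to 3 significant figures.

Spring index C = D/d = 73.0/5.3 = 13.7736
K_B = (4C+2)/(4C−3) = 57.094/52.094 = 1.0960
τ₀ = 8FD/(πd³) = 8·377·73.0/(π·5.3³) = 220168/467.71 = 470.74 MPa
τ_max = K·τ₀ = 1.0960 × 470.74 = 515.92 MPa

516 MPa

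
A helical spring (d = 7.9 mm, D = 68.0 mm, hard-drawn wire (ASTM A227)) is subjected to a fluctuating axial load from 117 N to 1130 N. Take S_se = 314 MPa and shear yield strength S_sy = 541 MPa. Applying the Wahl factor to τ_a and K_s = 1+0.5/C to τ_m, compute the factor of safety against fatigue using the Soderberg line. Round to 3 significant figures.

0.916

C = D/d = 68.0/7.9 = 8.6076; K_W = (4C−1)/(4C−4)+0.615/C = 1.1700; K_s = 1+0.5/C = 1.0581
F_a = (F_max−F_min)/2 = 506.5 N; F_m = (F_max+F_min)/2 = 623.5 N
τ_a = K_W·8F_aD/(πd³) = 1.1700 × 177.89 = 208.14 MPa
τ_m = K_s·8F_mD/(πd³) = 1.0581 × 218.98 = 231.7 MPa
Soderberg: 1/n_f = τ_a/S_se + τ_m/S_sy = 208.14/314 + 231.7/541 = 0.66285 + 0.42828 = 1.0911
n_f = 1/1.0911 = 0.9165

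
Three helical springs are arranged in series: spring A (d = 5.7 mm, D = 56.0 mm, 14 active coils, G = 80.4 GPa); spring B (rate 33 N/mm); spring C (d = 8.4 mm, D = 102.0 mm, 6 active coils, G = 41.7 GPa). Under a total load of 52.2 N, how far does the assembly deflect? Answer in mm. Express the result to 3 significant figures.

26.5 mm

k_A = Gd⁴/(8D³N_a) = (80.4×10³)(5.7⁴)/(8·56.0³·14) = 4.3149 N/mm
k_C = Gd⁴/(8D³N_a) = (41.7×10³)(8.4⁴)/(8·102.0³·6) = 4.0758 N/mm
Series: 1/k_eq = 1/4.3149 + 1/33 + 1/4.0758 = 0.50741; k_eq = 1.9708 N/mm
δ = F/k_eq = 52.2/1.9708 = 26.487 mm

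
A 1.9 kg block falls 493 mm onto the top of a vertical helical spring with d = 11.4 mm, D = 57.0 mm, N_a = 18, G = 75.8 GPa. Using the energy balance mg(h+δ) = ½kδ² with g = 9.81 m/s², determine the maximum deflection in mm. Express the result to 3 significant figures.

k = Gd⁴/(8D³N_a) = (75.8×10³)(11.4⁴)/(8·57.0³·18) = 48.007 N/mm
W = mg = 1.9 × 9.81 = 18.639 N
½kδ² − Wδ − Wh = 0 → δ = (W + √(W² + 2kWh))/k
δ = (18.639 + √(347.41 + 882269))/48.007 = (18.639 + 939.48)/48.007 = 19.958 mm

20.0 mm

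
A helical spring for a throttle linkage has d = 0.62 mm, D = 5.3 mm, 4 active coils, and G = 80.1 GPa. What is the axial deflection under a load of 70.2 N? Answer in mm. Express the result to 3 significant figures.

28.3 mm

k = Gd⁴/(8D³N_a) = (80.1×10³)(0.62⁴)/(8·5.3³·4) = 2.4844 N/mm
δ = F/k = 70.2 / 2.4844 = 28.256 mm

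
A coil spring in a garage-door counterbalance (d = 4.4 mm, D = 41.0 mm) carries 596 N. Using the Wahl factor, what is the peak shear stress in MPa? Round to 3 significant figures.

Spring index C = D/d = 41.0/4.4 = 9.3182
K_W = (4C−1)/(4C−4) + 0.615/C = 36.273/33.273 + 0.0660 = 1.1562
τ₀ = 8FD/(πd³) = 8·596·41.0/(π·4.4³) = 195488/267.61 = 730.49 MPa
τ_max = K·τ₀ = 1.1562 × 730.49 = 844.56 MPa

845 MPa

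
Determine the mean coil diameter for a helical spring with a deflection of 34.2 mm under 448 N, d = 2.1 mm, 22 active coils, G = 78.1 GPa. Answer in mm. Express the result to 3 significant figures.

Required rate k = F/δ = 448/34.2 = 13.099 N/mm
D = (Gd⁴/(8N_a·k))^(1/3) = (78.1×10³·2.1⁴/(8·22·13.099))^(1/3)
  = (658.815)^(1/3) = 8.7014 mm

8.70 mm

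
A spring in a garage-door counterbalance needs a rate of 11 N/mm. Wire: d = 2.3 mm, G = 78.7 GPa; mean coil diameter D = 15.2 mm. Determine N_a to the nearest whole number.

7

N_a = Gd⁴/(8D³k) = (78.7×10³ × 2.3⁴)/(8 × 15.2³ × 11)
    = 2.20235e+06 / 309039 = 7.126 → 7 coils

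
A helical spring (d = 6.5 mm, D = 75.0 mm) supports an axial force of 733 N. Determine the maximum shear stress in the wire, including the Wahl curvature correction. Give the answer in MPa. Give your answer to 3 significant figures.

573 MPa

Spring index C = D/d = 75.0/6.5 = 11.5385
K_W = (4C−1)/(4C−4) + 0.615/C = 45.154/42.154 + 0.0533 = 1.1245
τ₀ = 8FD/(πd³) = 8·733·75.0/(π·6.5³) = 439800/862.76 = 509.76 MPa
τ_max = K·τ₀ = 1.1245 × 509.76 = 573.21 MPa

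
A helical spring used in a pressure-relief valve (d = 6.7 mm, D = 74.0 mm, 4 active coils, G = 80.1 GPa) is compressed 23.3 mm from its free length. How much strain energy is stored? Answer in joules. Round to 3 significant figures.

k = Gd⁴/(8D³N_a) = (80.1×10³)(6.7⁴)/(8·74.0³·4) = 12.448 N/mm
U = ½kδ² = 0.5 × 12.448 × 23.3² = 3378.8 N·mm = 3.3788 J

3.38 J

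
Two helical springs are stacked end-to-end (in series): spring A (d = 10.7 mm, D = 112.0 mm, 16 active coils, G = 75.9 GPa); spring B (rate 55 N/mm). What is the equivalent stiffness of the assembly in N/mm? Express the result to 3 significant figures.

k_A = Gd⁴/(8D³N_a) = (75.9×10³)(10.7⁴)/(8·112.0³·16) = 5.5324 N/mm
Series: 1/k_eq = 1/5.5324 + 1/55 = 0.19894; k_eq = 5.0268 N/mm

5.03 N/mm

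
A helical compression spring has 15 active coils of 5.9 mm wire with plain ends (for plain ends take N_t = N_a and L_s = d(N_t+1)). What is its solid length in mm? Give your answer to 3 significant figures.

plain ends: N_t = N_a = 15
L_s = d·(N_t+1) = 5.9 × 16 = 94.4 mm

94.4 mm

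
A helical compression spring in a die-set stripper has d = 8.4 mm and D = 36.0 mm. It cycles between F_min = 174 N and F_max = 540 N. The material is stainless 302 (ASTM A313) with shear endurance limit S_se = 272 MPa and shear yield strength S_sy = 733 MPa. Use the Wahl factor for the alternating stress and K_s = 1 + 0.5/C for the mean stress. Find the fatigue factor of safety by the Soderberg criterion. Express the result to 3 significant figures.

4.41

C = D/d = 36.0/8.4 = 4.2857; K_W = (4C−1)/(4C−4)+0.615/C = 1.3718; K_s = 1+0.5/C = 1.1167
F_a = (F_max−F_min)/2 = 183 N; F_m = (F_max+F_min)/2 = 357 N
τ_a = K_W·8F_aD/(πd³) = 1.3718 × 28.305 = 38.827 MPa
τ_m = K_s·8F_mD/(πd³) = 1.1167 × 55.217 = 61.659 MPa
Soderberg: 1/n_f = τ_a/S_se + τ_m/S_sy = 38.827/272 + 61.659/733 = 0.14275 + 0.08412 = 0.22687
n_f = 1/0.22687 = 4.408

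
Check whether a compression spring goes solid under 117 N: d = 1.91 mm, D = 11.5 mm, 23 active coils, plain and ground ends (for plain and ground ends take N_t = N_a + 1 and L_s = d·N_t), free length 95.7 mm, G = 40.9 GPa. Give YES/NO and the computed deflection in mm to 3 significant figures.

k = Gd⁴/(8D³N_a) = (40.9×10³)(1.91⁴)/(8·11.5³·23) = 1.9451 N/mm
N_t = 24; L_s = 1.91·24 = 45.84 mm; δ_solid = L₀ − L_s = 95.7 − 45.84 = 49.86 mm
δ = F/k = 117/1.9451 = 60.151 mm
δ ≥ δ_solid → spring goes solid

YES, δ = 60.2 mm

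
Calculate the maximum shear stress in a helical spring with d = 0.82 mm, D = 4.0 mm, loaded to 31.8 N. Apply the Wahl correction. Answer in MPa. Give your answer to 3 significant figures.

775 MPa

Spring index C = D/d = 4.0/0.82 = 4.8780
K_W = (4C−1)/(4C−4) + 0.615/C = 18.512/15.512 + 0.1261 = 1.3195
τ₀ = 8FD/(πd³) = 8·31.8·4.0/(π·0.82³) = 1017.6/1.7322 = 587.47 MPa
τ_max = K·τ₀ = 1.3195 × 587.47 = 775.15 MPa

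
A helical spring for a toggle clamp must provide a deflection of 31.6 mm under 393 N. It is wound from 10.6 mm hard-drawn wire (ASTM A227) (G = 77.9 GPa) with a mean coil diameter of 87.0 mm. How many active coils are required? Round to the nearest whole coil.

15

Required rate k = F/δ = 393/31.6 = 12.437 N/mm
N_a = Gd⁴/(8D³k) = (77.9×10³ × 10.6⁴)/(8 × 87.0³ × 12.437)
    = 9.8347e+08 / 6.55169e+07 = 15.01 → 15 coils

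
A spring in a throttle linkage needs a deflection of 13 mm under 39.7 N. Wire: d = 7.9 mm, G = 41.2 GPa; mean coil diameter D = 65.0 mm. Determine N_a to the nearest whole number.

Required rate k = F/δ = 39.7/13 = 3.0538 N/mm
N_a = Gd⁴/(8D³k) = (41.2×10³ × 7.9⁴)/(8 × 65.0³ × 3.0538)
    = 1.60474e+08 / 6.7093e+06 = 23.92 → 24 coils

24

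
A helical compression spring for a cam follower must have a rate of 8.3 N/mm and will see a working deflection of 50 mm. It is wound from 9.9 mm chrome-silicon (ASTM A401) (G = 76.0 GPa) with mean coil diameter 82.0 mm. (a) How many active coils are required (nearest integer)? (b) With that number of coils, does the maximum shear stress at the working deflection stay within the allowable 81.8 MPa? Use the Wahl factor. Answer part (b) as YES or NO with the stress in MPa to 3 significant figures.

N_a = Gd⁴/(8D³k) = (76.0×10³)(9.9⁴)/(8·82.0³·8.3) = 19.94 → N_a = 20
Actual rate k = Gd⁴/(8D³·20) = 8.2755 N/mm
Working load F = kδ = 8.2755·50 = 413.77 N
C = 82.0/9.9 = 8.2828; K_W = (4C−1)/(4C−4)+0.615/C = 1.1772
τ_max = K_W·8FD/(πd³) = 1.1772·89.045 = 104.83 MPa
τ_max > 81.8 MPa → exceeds allowable

(a) 20 coils; (b) NO, τ_max = 105 MPa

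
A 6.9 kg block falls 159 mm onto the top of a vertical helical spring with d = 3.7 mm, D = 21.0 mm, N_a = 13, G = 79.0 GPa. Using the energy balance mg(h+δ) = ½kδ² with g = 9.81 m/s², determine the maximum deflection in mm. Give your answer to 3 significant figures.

42.1 mm

k = Gd⁴/(8D³N_a) = (79.0×10³)(3.7⁴)/(8·21.0³·13) = 15.372 N/mm
W = mg = 6.9 × 9.81 = 67.689 N
½kδ² − Wδ − Wh = 0 → δ = (W + √(W² + 2kWh))/k
δ = (67.689 + √(4581.8 + 330893))/15.372 = (67.689 + 579.2)/15.372 = 42.081 mm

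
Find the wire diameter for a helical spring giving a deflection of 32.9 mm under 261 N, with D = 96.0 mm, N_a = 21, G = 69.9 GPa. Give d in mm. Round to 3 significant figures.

11.4 mm

Required rate k = F/δ = 261/32.9 = 7.9331 N/mm
d = (8D³N_a·k / G)^(1/4) = (8·96.0³·21·7.9331 / (69.9×10³))^0.25
  = (16869)^0.25 = 11.3965 mm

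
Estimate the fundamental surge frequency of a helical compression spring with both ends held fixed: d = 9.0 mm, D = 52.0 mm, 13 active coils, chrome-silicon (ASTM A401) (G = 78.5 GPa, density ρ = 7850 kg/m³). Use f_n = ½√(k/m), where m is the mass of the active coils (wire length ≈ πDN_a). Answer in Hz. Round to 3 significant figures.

k = Gd⁴/(8D³N_a) = (78.5×10³)(9.0⁴)/(8·52.0³·13) = 35.221 N/mm = 35221 N/m
Wire length L = πDN_a = π·52.0·13 = 2123.7 mm
m = ρ·(πd²/4)·L = 7850 × 63.617×10⁻⁶ m² × 2.1237 m = 1.0606 kg
f_n = ½√(k/m) = 0.5·√(35221/1.0606) = 0.5·√(33209) = 91.117 Hz

91.1 Hz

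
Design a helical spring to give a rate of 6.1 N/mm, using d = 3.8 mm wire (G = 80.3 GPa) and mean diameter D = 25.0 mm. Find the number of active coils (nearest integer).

N_a = Gd⁴/(8D³k) = (80.3×10³ × 3.8⁴)/(8 × 25.0³ × 6.1)
    = 1.67436e+07 / 762500 = 21.96 → 22 coils

22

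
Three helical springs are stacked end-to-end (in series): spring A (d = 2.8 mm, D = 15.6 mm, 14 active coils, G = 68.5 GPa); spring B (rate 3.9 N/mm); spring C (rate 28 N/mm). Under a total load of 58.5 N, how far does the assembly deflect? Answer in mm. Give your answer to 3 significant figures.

23.0 mm

k_A = Gd⁴/(8D³N_a) = (68.5×10³)(2.8⁴)/(8·15.6³·14) = 9.9022 N/mm
Series: 1/k_eq = 1/9.9022 + 1/3.9 + 1/28 = 0.39311; k_eq = 2.5438 N/mm
δ = F/k_eq = 58.5/2.5438 = 22.997 mm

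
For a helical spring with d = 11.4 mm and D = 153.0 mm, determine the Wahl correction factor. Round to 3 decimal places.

C = D/d = 153.0/11.4 = 13.4211
K_W = (4C−1)/(4C−4) + 0.615/C = 52.684/49.684 + 0.0458 = 1.1062

1.106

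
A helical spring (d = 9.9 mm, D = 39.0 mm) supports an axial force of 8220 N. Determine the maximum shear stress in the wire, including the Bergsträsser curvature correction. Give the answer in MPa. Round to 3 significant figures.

1170 MPa

Spring index C = D/d = 39.0/9.9 = 3.9394
K_B = (4C+2)/(4C−3) = 17.758/12.758 = 1.3919
τ₀ = 8FD/(πd³) = 8·8220·39.0/(π·9.9³) = 2.56464e+06/3048.3 = 841.34 MPa
τ_max = K·τ₀ = 1.3919 × 841.34 = 1171.1 MPa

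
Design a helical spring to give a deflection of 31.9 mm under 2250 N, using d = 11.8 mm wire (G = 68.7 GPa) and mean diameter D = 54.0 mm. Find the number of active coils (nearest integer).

Required rate k = F/δ = 2250/31.9 = 70.533 N/mm
N_a = Gd⁴/(8D³k) = (68.7×10³ × 11.8⁴)/(8 × 54.0³ × 70.533)
    = 1.33194e+09 / 8.88512e+07 = 14.99 → 15 coils

15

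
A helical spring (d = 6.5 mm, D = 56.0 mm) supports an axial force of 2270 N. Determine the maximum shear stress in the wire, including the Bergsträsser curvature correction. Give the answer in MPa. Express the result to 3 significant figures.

Spring index C = D/d = 56.0/6.5 = 8.6154
K_B = (4C+2)/(4C−3) = 36.462/31.462 = 1.1589
τ₀ = 8FD/(πd³) = 8·2270·56.0/(π·6.5³) = 1.01696e+06/862.76 = 1178.7 MPa
τ_max = K·τ₀ = 1.1589 × 1178.7 = 1366.1 MPa

1370 MPa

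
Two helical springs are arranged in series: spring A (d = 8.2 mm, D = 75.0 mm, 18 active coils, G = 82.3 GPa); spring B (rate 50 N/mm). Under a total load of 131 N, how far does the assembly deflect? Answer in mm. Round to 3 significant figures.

k_A = Gd⁴/(8D³N_a) = (82.3×10³)(8.2⁴)/(8·75.0³·18) = 6.125 N/mm
Series: 1/k_eq = 1/6.125 + 1/50 = 0.18326; k_eq = 5.4566 N/mm
δ = F/k_eq = 131/5.4566 = 24.008 mm

24.0 mm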